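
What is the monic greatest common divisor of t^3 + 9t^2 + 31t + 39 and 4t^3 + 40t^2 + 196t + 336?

t + 3

Apply the Euclidean algorithm:
  t^3 + 9t^2 + 31t + 39 = (1/4)(4t^3 + 40t^2 + 196t + 336) + (-t^2 - 18t - 45)
  4t^3 + 40t^2 + 196t + 336 = (-4t + 32)(-t^2 - 18t - 45) + (592t + 1776)
  -t^2 - 18t - 45 = (-(1/592)t - 15/592)(592t + 1776) + (0)
Last nonzero remainder: 592t + 1776. Dividing through by 592 gives the monic gcd t + 3.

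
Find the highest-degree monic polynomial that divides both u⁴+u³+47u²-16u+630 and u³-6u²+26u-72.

u²-2u+18

Repeated division with remainder:
  u⁴+u³+47u²-16u+630 = (u+7)(u³-6u²+26u-72) + (63u²-126u+1134)
  u³-6u²+26u-72 = ((1/63)u-4/63)(63u²-126u+1134) + (0)
Last nonzero remainder: 63u²-126u+1134. Dividing through by 63 gives the monic gcd u²-2u+18.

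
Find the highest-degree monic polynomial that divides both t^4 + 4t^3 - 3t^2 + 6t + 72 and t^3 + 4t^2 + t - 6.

t + 3

Repeated division with remainder:
  t^4 + 4t^3 - 3t^2 + 6t + 72 = (t)(t^3 + 4t^2 + t - 6) + (-4t^2 + 12t + 72)
  t^3 + 4t^2 + t - 6 = (-(1/4)t - 7/4)(-4t^2 + 12t + 72) + (40t + 120)
  -4t^2 + 12t + 72 = (-(1/10)t + 3/5)(40t + 120) + (0)
Last nonzero remainder: 40t + 120. Dividing through by 40 gives the monic gcd t + 3.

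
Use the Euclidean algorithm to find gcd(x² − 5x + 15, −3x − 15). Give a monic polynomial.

By polynomial division,
  x² − 5x + 15 = (−(1/3)x + 10/3)(−3x − 15) + (65)
  −3x − 15 = (−(3/65)x − 3/13)(65) + (0)
The last nonzero remainder is the constant 65, so the polynomials are coprime and gcd = 1.

1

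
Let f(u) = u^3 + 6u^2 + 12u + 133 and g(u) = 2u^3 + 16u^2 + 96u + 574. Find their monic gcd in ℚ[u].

Euclidean algorithm in ℚ[u]:
  u^3 + 6u^2 + 12u + 133 = (1/2)(2u^3 + 16u^2 + 96u + 574) + (-2u^2 - 36u - 154)
  2u^3 + 16u^2 + 96u + 574 = (-u + 10)(-2u^2 - 36u - 154) + (302u + 2114)
  -2u^2 - 36u - 154 = (-(1/151)u - 11/151)(302u + 2114) + (0)
Last nonzero remainder: 302u + 2114. Dividing through by 302 gives the monic gcd u + 7.

u + 7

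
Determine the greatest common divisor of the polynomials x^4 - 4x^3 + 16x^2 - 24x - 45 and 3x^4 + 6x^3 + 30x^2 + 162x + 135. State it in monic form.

Repeated division with remainder:
  x^4 - 4x^3 + 16x^2 - 24x - 45 = (1/3)(3x^4 + 6x^3 + 30x^2 + 162x + 135) + (-6x^3 + 6x^2 - 78x - 90)
  3x^4 + 6x^3 + 30x^2 + 162x + 135 = (-(1/2)x - 3/2)(-6x^3 + 6x^2 - 78x - 90) + (0)
Last nonzero remainder: -6x^3 + 6x^2 - 78x - 90. Dividing through by -6 gives the monic gcd x^3 - x^2 + 13x + 15.

x^3 - x^2 + 13x + 15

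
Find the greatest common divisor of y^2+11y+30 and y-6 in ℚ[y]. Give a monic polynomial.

By polynomial division,
  y^2+11y+30 = (y+17)(y-6) + (132)
  y-6 = ((1/132)y-1/22)(132) + (0)
The last nonzero remainder is the constant 132, so the polynomials are coprime and gcd = 1.

1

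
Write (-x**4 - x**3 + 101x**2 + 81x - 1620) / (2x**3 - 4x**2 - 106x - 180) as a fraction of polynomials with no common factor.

(-x**2 - 5x + 36)/(2x + 4)

Euclidean algorithm in ℚ[x]:
  -x**4 - x**3 + 101x**2 + 81x - 1620 = (-(1/2)x - 3/2)(2x**3 - 4x**2 - 106x - 180) + (42x**2 - 168x - 1890)
  2x**3 - 4x**2 - 106x - 180 = ((1/21)x + 2/21)(42x**2 - 168x - 1890) + (0)
Last nonzero remainder: 42x**2 - 168x - 1890. Dividing through by 42 gives the monic gcd x**2 - 4x - 45.
Cancel x**2 - 4x - 45 from numerator and denominator to get the reduced form.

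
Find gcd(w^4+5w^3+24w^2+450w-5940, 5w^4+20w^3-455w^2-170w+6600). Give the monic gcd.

w^2+5w-66

By polynomial division,
  w^4+5w^3+24w^2+450w-5940 = (1/5)(5w^4+20w^3-455w^2-170w+6600) + (w^3+115w^2+484w-7260)
  5w^4+20w^3-455w^2-170w+6600 = (5w-555)(w^3+115w^2+484w-7260) + (60950w^2+304750w-4022700)
  w^3+115w^2+484w-7260 = ((1/60950)w+11/6095)(60950w^2+304750w-4022700) + (0)
Last nonzero remainder: 60950w^2+304750w-4022700. Dividing through by 60950 gives the monic gcd w^2+5w-66.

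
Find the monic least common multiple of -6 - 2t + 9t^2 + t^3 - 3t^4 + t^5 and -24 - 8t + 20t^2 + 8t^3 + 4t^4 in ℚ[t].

-36 - 24t + 44t^2 + 22t^3 - 7t^4 + t^5 - t^6 + t^7

By polynomial division,
  t^5 - 3t^4 + t^3 + 9t^2 - 2t - 6 = ((1/4)t - 5/4)(4t^4 + 8t^3 + 20t^2 - 8t - 24) + (6t^3 + 36t^2 - 6t - 36)
  4t^4 + 8t^3 + 20t^2 - 8t - 24 = ((2/3)t - 8/3)(6t^3 + 36t^2 - 6t - 36) + (120t^2 - 120)
  6t^3 + 36t^2 - 6t - 36 = ((1/20)t + 3/10)(120t^2 - 120) + (0)
Last nonzero remainder: 120t^2 - 120. Dividing through by 120 gives the monic gcd t^2 - 1.
Then lcm(f, g) = f·g / gcd(f, g); expanding and making the result monic gives the answer.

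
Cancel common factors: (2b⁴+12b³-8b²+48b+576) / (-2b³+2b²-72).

Euclidean algorithm in ℚ[b]:
  2b⁴+12b³-8b²+48b+576 = (-b-7)(-2b³+2b²-72) + (6b²-24b+72)
  -2b³+2b²-72 = (-(1/3)b-1)(6b²-24b+72) + (0)
Last nonzero remainder: 6b²-24b+72. Dividing through by 6 gives the monic gcd b²-4b+12.
Cancel b²-4b+12 from numerator and denominator to get the reduced form.

(-b²-10b-24)/(b+3)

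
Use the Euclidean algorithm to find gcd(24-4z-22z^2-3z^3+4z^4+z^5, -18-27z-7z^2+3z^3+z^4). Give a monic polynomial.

6+5z+z^2

Euclidean algorithm in ℚ[z]:
  z^5+4z^4-3z^3-22z^2-4z+24 = (z+1)(z^4+3z^3-7z^2-27z-18) + (z^3+12z^2+41z+42)
  z^4+3z^3-7z^2-27z-18 = (z-9)(z^3+12z^2+41z+42) + (60z^2+300z+360)
  z^3+12z^2+41z+42 = ((1/60)z+7/60)(60z^2+300z+360) + (0)
Last nonzero remainder: 60z^2+300z+360. Dividing through by 60 gives the monic gcd z^2+5z+6.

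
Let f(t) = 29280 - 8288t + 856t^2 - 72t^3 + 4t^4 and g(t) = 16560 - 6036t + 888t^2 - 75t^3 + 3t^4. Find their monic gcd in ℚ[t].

60 - 16t + t^2

Repeated division with remainder:
  4t^4 - 72t^3 + 856t^2 - 8288t + 29280 = (4/3)(3t^4 - 75t^3 + 888t^2 - 6036t + 16560) + (28t^3 - 328t^2 - 240t + 7200)
  3t^4 - 75t^3 + 888t^2 - 6036t + 16560 = ((3/28)t - 279/196)(28t^3 - 328t^2 - 240t + 7200) + ((21894/49)t^2 - (350304/49)t + 1313640/49)
  28t^3 - 328t^2 - 240t + 7200 = ((686/10947)t + 980/3649)((21894/49)t^2 - (350304/49)t + 1313640/49) + (0)
Last nonzero remainder: (21894/49)t^2 - (350304/49)t + 1313640/49. Dividing through by 21894/49 gives the monic gcd t^2 - 16t + 60.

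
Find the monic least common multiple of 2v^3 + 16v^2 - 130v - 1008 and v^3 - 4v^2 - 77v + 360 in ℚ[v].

Repeated division with remainder:
  2v^3 + 16v^2 - 130v - 1008 = (2)(v^3 - 4v^2 - 77v + 360) + (24v^2 + 24v - 1728)
  v^3 - 4v^2 - 77v + 360 = ((1/24)v - 5/24)(24v^2 + 24v - 1728) + (0)
Last nonzero remainder: 24v^2 + 24v - 1728. Dividing through by 24 gives the monic gcd v^2 + v - 72.
Then lcm(f, g) = f·g / gcd(f, g); expanding and making the result monic gives the answer.

v^4 + 3v^3 - 105v^2 - 179v + 2520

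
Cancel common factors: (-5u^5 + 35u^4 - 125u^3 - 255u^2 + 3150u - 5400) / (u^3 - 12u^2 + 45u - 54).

(-5u^3 + 5u^2 - 50u - 600)/(u - 6)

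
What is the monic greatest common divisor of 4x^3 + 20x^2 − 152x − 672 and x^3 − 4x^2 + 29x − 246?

x − 6

By polynomial division,
  4x^3 + 20x^2 − 152x − 672 = (4)(x^3 − 4x^2 + 29x − 246) + (36x^2 − 268x + 312)
  x^3 − 4x^2 + 29x − 246 = ((1/36)x + 31/324)(36x^2 − 268x + 312) + ((3724/81)x − 7448/27)
  36x^2 − 268x + 312 = ((729/931)x − 1053/931)((3724/81)x − 7448/27) + (0)
Last nonzero remainder: (3724/81)x − 7448/27. Dividing through by 3724/81 gives the monic gcd x − 6.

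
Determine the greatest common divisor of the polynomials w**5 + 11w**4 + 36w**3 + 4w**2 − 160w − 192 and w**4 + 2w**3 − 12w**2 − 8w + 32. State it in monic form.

w**3 + 4w**2 − 4w − 16

Apply the Euclidean algorithm:
  w**5 + 11w**4 + 36w**3 + 4w**2 − 160w − 192 = (w + 9)(w**4 + 2w**3 − 12w**2 − 8w + 32) + (30w**3 + 120w**2 − 120w − 480)
  w**4 + 2w**3 − 12w**2 − 8w + 32 = ((1/30)w − 1/15)(30w**3 + 120w**2 − 120w − 480) + (0)
Last nonzero remainder: 30w**3 + 120w**2 − 120w − 480. Dividing through by 30 gives the monic gcd w**3 + 4w**2 − 4w − 16.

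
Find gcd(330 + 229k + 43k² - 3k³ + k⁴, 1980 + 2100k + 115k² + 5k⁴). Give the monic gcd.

66 - 7k + k²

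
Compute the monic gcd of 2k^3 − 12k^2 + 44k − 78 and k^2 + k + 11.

Repeated division with remainder:
  2k^3 − 12k^2 + 44k − 78 = (2k − 14)(k^2 + k + 11) + (36k + 76)
  k^2 + k + 11 = ((1/36)k − 5/162)(36k + 76) + (1081/81)
  36k + 76 = ((2916/1081)k + 6156/1081)(1081/81) + (0)
The last nonzero remainder is the constant 1081/81, so the polynomials are coprime and gcd = 1.

1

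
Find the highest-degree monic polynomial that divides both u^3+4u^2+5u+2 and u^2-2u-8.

u+2

Repeated division with remainder:
  u^3+4u^2+5u+2 = (u+6)(u^2-2u-8) + (25u+50)
  u^2-2u-8 = ((1/25)u-4/25)(25u+50) + (0)
Last nonzero remainder: 25u+50. Dividing through by 25 gives the monic gcd u+2.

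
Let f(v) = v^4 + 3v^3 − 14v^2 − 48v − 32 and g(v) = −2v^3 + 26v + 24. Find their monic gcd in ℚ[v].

Apply the Euclidean algorithm:
  v^4 + 3v^3 − 14v^2 − 48v − 32 = (−(1/2)v − 3/2)(−2v^3 + 26v + 24) + (−v^2 + 3v + 4)
  −2v^3 + 26v + 24 = (2v + 6)(−v^2 + 3v + 4) + (0)
Last nonzero remainder: −v^2 + 3v + 4. Dividing through by −1 gives the monic gcd v^2 − 3v − 4.

v^2 − 3v − 4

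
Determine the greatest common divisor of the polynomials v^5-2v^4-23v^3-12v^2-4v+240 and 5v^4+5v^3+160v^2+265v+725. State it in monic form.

v^2+2v+5

Euclidean algorithm in ℚ[v]:
  v^5-2v^4-23v^3-12v^2-4v+240 = ((1/5)v-3/5)(5v^4+5v^3+160v^2+265v+725) + (-52v^3+31v^2+10v+675)
  5v^4+5v^3+160v^2+265v+725 = (-(5/52)v-415/2704)(-52v^3+31v^2+10v+675) + ((448105/2704)v^2+(448105/1352)v+2240525/2704)
  -52v^3+31v^2+10v+675 = (-(140608/448105)v+73008/89621)((448105/2704)v^2+(448105/1352)v+2240525/2704) + (0)
Last nonzero remainder: (448105/2704)v^2+(448105/1352)v+2240525/2704. Dividing through by 448105/2704 gives the monic gcd v^2+2v+5.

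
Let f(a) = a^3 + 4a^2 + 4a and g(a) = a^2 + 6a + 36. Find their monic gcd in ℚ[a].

Repeated division with remainder:
  a^3 + 4a^2 + 4a = (a - 2)(a^2 + 6a + 36) + (-20a + 72)
  a^2 + 6a + 36 = (-(1/20)a - 12/25)(-20a + 72) + (1764/25)
  -20a + 72 = (-(125/441)a + 50/49)(1764/25) + (0)
The last nonzero remainder is the constant 1764/25, so the polynomials are coprime and gcd = 1.

1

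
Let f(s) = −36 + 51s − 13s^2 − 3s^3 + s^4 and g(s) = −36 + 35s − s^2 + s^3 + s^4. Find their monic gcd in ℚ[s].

By polynomial division,
  s^4 − 3s^3 − 13s^2 + 51s − 36 = (s^4 + s^3 − s^2 + 35s − 36) + (−4s^3 − 12s^2 + 16s)
  s^4 + s^3 − s^2 + 35s − 36 = (−(1/4)s + 1/2)(−4s^3 − 12s^2 + 16s) + (9s^2 + 27s − 36)
  −4s^3 − 12s^2 + 16s = (−(4/9)s)(9s^2 + 27s − 36) + (0)
Last nonzero remainder: 9s^2 + 27s − 36. Dividing through by 9 gives the monic gcd s^2 + 3s − 4.

−4 + 3s + s^2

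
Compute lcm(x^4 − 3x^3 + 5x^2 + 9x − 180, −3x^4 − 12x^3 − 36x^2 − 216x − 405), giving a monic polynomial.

By polynomial division,
  x^4 − 3x^3 + 5x^2 + 9x − 180 = (−1/3)(−3x^4 − 12x^3 − 36x^2 − 216x − 405) + (−7x^3 − 7x^2 − 63x − 315)
  −3x^4 − 12x^3 − 36x^2 − 216x − 405 = ((3/7)x + 9/7)(−7x^3 − 7x^2 − 63x − 315) + (0)
Last nonzero remainder: −7x^3 − 7x^2 − 63x − 315. Dividing through by −7 gives the monic gcd x^3 + x^2 + 9x + 45.
Then lcm(f, g) = f·g / gcd(f, g); expanding and making the result monic gives the answer.

x^5 − 4x^3 + 24x^2 − 153x − 540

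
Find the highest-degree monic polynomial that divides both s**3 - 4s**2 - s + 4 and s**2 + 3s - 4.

s - 1

By polynomial division,
  s**3 - 4s**2 - s + 4 = (s - 7)(s**2 + 3s - 4) + (24s - 24)
  s**2 + 3s - 4 = ((1/24)s + 1/6)(24s - 24) + (0)
Last nonzero remainder: 24s - 24. Dividing through by 24 gives the monic gcd s - 1.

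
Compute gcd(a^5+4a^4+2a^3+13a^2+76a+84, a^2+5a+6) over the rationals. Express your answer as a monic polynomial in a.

Repeated division with remainder:
  a^5+4a^4+2a^3+13a^2+76a+84 = (a^3−a^2+a+14)(a^2+5a+6) + (0)
The last nonzero remainder a^2+5a+6 is already monic.

a^2+5a+6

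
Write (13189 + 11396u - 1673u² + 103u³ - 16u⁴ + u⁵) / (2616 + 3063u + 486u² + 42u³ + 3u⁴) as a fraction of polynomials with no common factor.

(121 - 22u + u²)/(24 + 3u)

By polynomial division,
  u⁵ - 16u⁴ + 103u³ - 1673u² + 11396u + 13189 = ((1/3)u - 10)(3u⁴ + 42u³ + 486u² + 3063u + 2616) + (361u³ + 2166u² + 41154u + 39349)
  3u⁴ + 42u³ + 486u² + 3063u + 2616 = ((3/361)u + 24/361)(361u³ + 2166u² + 41154u + 39349) + (0)
Last nonzero remainder: 361u³ + 2166u² + 41154u + 39349. Dividing through by 361 gives the monic gcd u³ + 6u² + 114u + 109.
Cancel u³ + 6u² + 114u + 109 from numerator and denominator to get the reduced form.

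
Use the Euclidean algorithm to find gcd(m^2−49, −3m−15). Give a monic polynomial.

1

By polynomial division,
  m^2−49 = (−(1/3)m+5/3)(−3m−15) + (−24)
  −3m−15 = ((1/8)m+5/8)(−24) + (0)
The last nonzero remainder is the constant −24, so the polynomials are coprime and gcd = 1.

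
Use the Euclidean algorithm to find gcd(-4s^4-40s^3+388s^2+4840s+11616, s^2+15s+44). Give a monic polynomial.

s^2+15s+44

Repeated division with remainder:
  -4s^4-40s^3+388s^2+4840s+11616 = (-4s^2+20s+264)(s^2+15s+44) + (0)
The last nonzero remainder s^2+15s+44 is already monic.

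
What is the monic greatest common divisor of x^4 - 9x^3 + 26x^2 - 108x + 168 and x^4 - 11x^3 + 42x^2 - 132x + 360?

x^2 + 12

By polynomial division,
  x^4 - 9x^3 + 26x^2 - 108x + 168 = (x^4 - 11x^3 + 42x^2 - 132x + 360) + (2x^3 - 16x^2 + 24x - 192)
  x^4 - 11x^3 + 42x^2 - 132x + 360 = ((1/2)x - 3/2)(2x^3 - 16x^2 + 24x - 192) + (6x^2 + 72)
  2x^3 - 16x^2 + 24x - 192 = ((1/3)x - 8/3)(6x^2 + 72) + (0)
Last nonzero remainder: 6x^2 + 72. Dividing through by 6 gives the monic gcd x^2 + 12.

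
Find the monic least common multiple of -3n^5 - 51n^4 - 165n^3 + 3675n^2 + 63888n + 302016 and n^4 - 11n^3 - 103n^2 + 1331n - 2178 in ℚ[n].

By polynomial division,
  -3n^5 - 51n^4 - 165n^3 + 3675n^2 + 63888n + 302016 = (-3n - 84)(n^4 - 11n^3 - 103n^2 + 1331n - 2178) + (-1398n^3 - 984n^2 + 169158n + 119064)
  n^4 - 11n^3 - 103n^2 + 1331n - 2178 = (-(1/1398)n + 909/108578)(-1398n^3 - 984n^2 + 169158n + 119064) + ((1424430/54289)n^2 - 172356030/54289)
  -1398n^3 - 984n^2 + 169158n + 119064 = (-(12649337/237405)n - 8903396/237405)((1424430/54289)n^2 - 172356030/54289) + (0)
Last nonzero remainder: (1424430/54289)n^2 - 172356030/54289. Dividing through by 1424430/54289 gives the monic gcd n^2 - 121.
Then lcm(f, g) = f·g / gcd(f, g); expanding and making the result monic gives the answer.

n^7 + 6n^6 - 114n^5 - 1524n^4 - 6831n^3 + 111534n^2 + 724064n - 1812096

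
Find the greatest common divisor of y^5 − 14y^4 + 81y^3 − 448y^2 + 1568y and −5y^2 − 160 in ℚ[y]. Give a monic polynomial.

Euclidean algorithm in ℚ[y]:
  y^5 − 14y^4 + 81y^3 − 448y^2 + 1568y = (−(1/5)y^3 + (14/5)y^2 − (49/5)y)(−5y^2 − 160) + (0)
Last nonzero remainder: −5y^2 − 160. Dividing through by −5 gives the monic gcd y^2 + 32.

y^2 + 32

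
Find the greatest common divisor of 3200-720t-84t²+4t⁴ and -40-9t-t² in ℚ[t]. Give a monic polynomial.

By polynomial division,
  4t⁴-84t²-720t+3200 = (-4t²+36t-80)(-t²-9t-40) + (0)
Last nonzero remainder: -t²-9t-40. Dividing through by -1 gives the monic gcd t²+9t+40.

40+9t+t²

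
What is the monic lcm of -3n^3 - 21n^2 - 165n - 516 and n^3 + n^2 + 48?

n^5 + 4n^4 + 46n^3 + 91n^2 + 144n + 2064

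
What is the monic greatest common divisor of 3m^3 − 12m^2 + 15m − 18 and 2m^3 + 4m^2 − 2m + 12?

By polynomial division,
  3m^3 − 12m^2 + 15m − 18 = (3/2)(2m^3 + 4m^2 − 2m + 12) + (−18m^2 + 18m − 36)
  2m^3 + 4m^2 − 2m + 12 = (−(1/9)m − 1/3)(−18m^2 + 18m − 36) + (0)
Last nonzero remainder: −18m^2 + 18m − 36. Dividing through by −18 gives the monic gcd m^2 − m + 2.

m^2 − m + 2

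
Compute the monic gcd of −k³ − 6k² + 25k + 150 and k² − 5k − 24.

1

Euclidean algorithm in ℚ[k]:
  −k³ − 6k² + 25k + 150 = (−k − 11)(k² − 5k − 24) + (−54k − 114)
  k² − 5k − 24 = (−(1/54)k + 32/243)(−54k − 114) + (−728/81)
  −54k − 114 = ((2187/364)k + 4617/364)(−728/81) + (0)
The last nonzero remainder is the constant −728/81, so the polynomials are coprime and gcd = 1.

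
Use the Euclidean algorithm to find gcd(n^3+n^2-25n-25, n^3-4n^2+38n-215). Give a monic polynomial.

By polynomial division,
  n^3+n^2-25n-25 = (n^3-4n^2+38n-215) + (5n^2-63n+190)
  n^3-4n^2+38n-215 = ((1/5)n+43/25)(5n^2-63n+190) + ((2709/25)n-2709/5)
  5n^2-63n+190 = ((125/2709)n-950/2709)((2709/25)n-2709/5) + (0)
Last nonzero remainder: (2709/25)n-2709/5. Dividing through by 2709/25 gives the monic gcd n-5.

n-5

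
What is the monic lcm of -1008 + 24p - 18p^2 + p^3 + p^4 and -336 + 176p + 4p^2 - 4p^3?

2016 - 1056p + 60p^2 - 20p^3 - p^4 + p^5

Repeated division with remainder:
  p^4 + p^3 - 18p^2 + 24p - 1008 = (-(1/4)p - 1/2)(-4p^3 + 4p^2 + 176p - 336) + (28p^2 + 28p - 1176)
  -4p^3 + 4p^2 + 176p - 336 = (-(1/7)p + 2/7)(28p^2 + 28p - 1176) + (0)
Last nonzero remainder: 28p^2 + 28p - 1176. Dividing through by 28 gives the monic gcd p^2 + p - 42.
Then lcm(f, g) = f·g / gcd(f, g); expanding and making the result monic gives the answer.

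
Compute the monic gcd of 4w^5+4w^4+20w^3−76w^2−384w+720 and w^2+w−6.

w^2+w−6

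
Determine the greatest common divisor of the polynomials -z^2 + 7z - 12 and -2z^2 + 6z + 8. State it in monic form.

Repeated division with remainder:
  -z^2 + 7z - 12 = (1/2)(-2z^2 + 6z + 8) + (4z - 16)
  -2z^2 + 6z + 8 = (-(1/2)z - 1/2)(4z - 16) + (0)
Last nonzero remainder: 4z - 16. Dividing through by 4 gives the monic gcd z - 4.

z - 4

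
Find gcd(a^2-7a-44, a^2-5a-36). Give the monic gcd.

a+4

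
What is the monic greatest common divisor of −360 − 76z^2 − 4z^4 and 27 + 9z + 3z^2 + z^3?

9 + z^2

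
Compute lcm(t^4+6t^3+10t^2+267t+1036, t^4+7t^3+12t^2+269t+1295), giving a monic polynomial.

t^5+11t^4+40t^3+317t^2+2371t+5180

Euclidean algorithm in ℚ[t]:
  t^4+6t^3+10t^2+267t+1036 = (t^4+7t^3+12t^2+269t+1295) + (-t^3-2t^2-2t-259)
  t^4+7t^3+12t^2+269t+1295 = (-t-5)(-t^3-2t^2-2t-259) + (0)
Last nonzero remainder: -t^3-2t^2-2t-259. Dividing through by -1 gives the monic gcd t^3+2t^2+2t+259.
Then lcm(f, g) = f·g / gcd(f, g); expanding and making the result monic gives the answer.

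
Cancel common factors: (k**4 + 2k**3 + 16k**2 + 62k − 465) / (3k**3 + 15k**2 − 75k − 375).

(k**3 − 3k**2 + 31k − 93)/(3k**2 − 75)

Euclidean algorithm in ℚ[k]:
  k**4 + 2k**3 + 16k**2 + 62k − 465 = ((1/3)k − 1)(3k**3 + 15k**2 − 75k − 375) + (56k**2 + 112k − 840)
  3k**3 + 15k**2 − 75k − 375 = ((3/56)k + 9/56)(56k**2 + 112k − 840) + (−48k − 240)
  56k**2 + 112k − 840 = (−(7/6)k + 7/2)(−48k − 240) + (0)
Last nonzero remainder: −48k − 240. Dividing through by −48 gives the monic gcd k + 5.
Cancel k + 5 from numerator and denominator to get the reduced form.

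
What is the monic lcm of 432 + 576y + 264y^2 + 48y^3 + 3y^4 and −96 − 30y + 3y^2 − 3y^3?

Repeated division with remainder:
  3y^4 + 48y^3 + 264y^2 + 576y + 432 = (−y − 17)(−3y^3 + 3y^2 − 30y − 96) + (285y^2 − 30y − 1200)
  −3y^3 + 3y^2 − 30y − 96 = (−(1/95)y + 17/1805)(285y^2 − 30y − 1200) + (−(15288/361)y − 30576/361)
  285y^2 − 30y − 1200 = (−(34295/5096)y + 9025/637)(−(15288/361)y − 30576/361) + (0)
Last nonzero remainder: −(15288/361)y − 30576/361. Dividing through by −15288/361 gives the monic gcd y + 2.
Then lcm(f, g) = f·g / gcd(f, g); expanding and making the result monic gives the answer.

2304 + 2640y + 976y^2 + 184y^3 + 56y^4 + 13y^5 + y^6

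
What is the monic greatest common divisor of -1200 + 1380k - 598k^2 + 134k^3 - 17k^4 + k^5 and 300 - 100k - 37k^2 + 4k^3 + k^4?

Euclidean algorithm in ℚ[k]:
  k^5 - 17k^4 + 134k^3 - 598k^2 + 1380k - 1200 = (k - 21)(k^4 + 4k^3 - 37k^2 - 100k + 300) + (255k^3 - 1275k^2 - 1020k + 5100)
  k^4 + 4k^3 - 37k^2 - 100k + 300 = ((1/255)k + 3/85)(255k^3 - 1275k^2 - 1020k + 5100) + (12k^2 - 84k + 120)
  255k^3 - 1275k^2 - 1020k + 5100 = ((85/4)k + 85/2)(12k^2 - 84k + 120) + (0)
Last nonzero remainder: 12k^2 - 84k + 120. Dividing through by 12 gives the monic gcd k^2 - 7k + 10.

10 - 7k + k^2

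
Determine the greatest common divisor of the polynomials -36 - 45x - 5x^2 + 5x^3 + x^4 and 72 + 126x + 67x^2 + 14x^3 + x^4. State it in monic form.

Repeated division with remainder:
  x^4 + 5x^3 - 5x^2 - 45x - 36 = (x^4 + 14x^3 + 67x^2 + 126x + 72) + (-9x^3 - 72x^2 - 171x - 108)
  x^4 + 14x^3 + 67x^2 + 126x + 72 = (-(1/9)x - 2/3)(-9x^3 - 72x^2 - 171x - 108) + (0)
Last nonzero remainder: -9x^3 - 72x^2 - 171x - 108. Dividing through by -9 gives the monic gcd x^3 + 8x^2 + 19x + 12.

12 + 19x + 8x^2 + x^3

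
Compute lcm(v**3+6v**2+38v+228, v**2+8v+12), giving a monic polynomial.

v**4+8v**3+50v**2+304v+456

Repeated division with remainder:
  v**3+6v**2+38v+228 = (v-2)(v**2+8v+12) + (42v+252)
  v**2+8v+12 = ((1/42)v+1/21)(42v+252) + (0)
Last nonzero remainder: 42v+252. Dividing through by 42 gives the monic gcd v+6.
Then lcm(f, g) = f·g / gcd(f, g); expanding and making the result monic gives the answer.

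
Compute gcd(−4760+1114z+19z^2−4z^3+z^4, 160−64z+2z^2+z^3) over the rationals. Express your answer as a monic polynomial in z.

−40+6z+z^2

By polynomial division,
  z^4−4z^3+19z^2+1114z−4760 = (z−6)(z^3+2z^2−64z+160) + (95z^2+570z−3800)
  z^3+2z^2−64z+160 = ((1/95)z−4/95)(95z^2+570z−3800) + (0)
Last nonzero remainder: 95z^2+570z−3800. Dividing through by 95 gives the monic gcd z^2+6z−40.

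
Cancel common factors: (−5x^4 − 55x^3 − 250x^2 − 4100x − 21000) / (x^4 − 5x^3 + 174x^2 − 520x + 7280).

By polynomial division,
  −5x^4 − 55x^3 − 250x^2 − 4100x − 21000 = (−5)(x^4 − 5x^3 + 174x^2 − 520x + 7280) + (−80x^3 + 620x^2 − 6700x + 15400)
  x^4 − 5x^3 + 174x^2 − 520x + 7280 = (−(1/80)x − 11/320)(−80x^3 + 620x^2 − 6700x + 15400) + ((1785/16)x^2 − (8925/16)x + 62475/8)
  −80x^3 + 620x^2 − 6700x + 15400 = (−(256/357)x + 704/357)((1785/16)x^2 − (8925/16)x + 62475/8) + (0)
Last nonzero remainder: (1785/16)x^2 − (8925/16)x + 62475/8. Dividing through by 1785/16 gives the monic gcd x^2 − 5x + 70.
Cancel x^2 − 5x + 70 from numerator and denominator to get the reduced form.

(−5x^2 − 80x − 300)/(x^2 + 104)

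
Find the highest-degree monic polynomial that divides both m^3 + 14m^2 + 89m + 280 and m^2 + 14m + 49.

m + 7

Repeated division with remainder:
  m^3 + 14m^2 + 89m + 280 = (m)(m^2 + 14m + 49) + (40m + 280)
  m^2 + 14m + 49 = ((1/40)m + 7/40)(40m + 280) + (0)
Last nonzero remainder: 40m + 280. Dividing through by 40 gives the monic gcd m + 7.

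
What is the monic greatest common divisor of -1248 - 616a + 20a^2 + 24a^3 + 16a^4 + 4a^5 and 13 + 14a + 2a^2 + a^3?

13 + a + a^2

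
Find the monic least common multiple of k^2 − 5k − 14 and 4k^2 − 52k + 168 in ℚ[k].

Repeated division with remainder:
  k^2 − 5k − 14 = (1/4)(4k^2 − 52k + 168) + (8k − 56)
  4k^2 − 52k + 168 = ((1/2)k − 3)(8k − 56) + (0)
Last nonzero remainder: 8k − 56. Dividing through by 8 gives the monic gcd k − 7.
Then lcm(f, g) = f·g / gcd(f, g); expanding and making the result monic gives the answer.

k^3 − 11k^2 + 16k + 84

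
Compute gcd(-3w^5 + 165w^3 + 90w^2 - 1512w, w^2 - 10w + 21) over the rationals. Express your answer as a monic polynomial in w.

w^2 - 10w + 21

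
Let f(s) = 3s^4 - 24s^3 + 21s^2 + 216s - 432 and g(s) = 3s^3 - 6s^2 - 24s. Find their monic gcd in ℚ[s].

s - 4

Euclidean algorithm in ℚ[s]:
  3s^4 - 24s^3 + 21s^2 + 216s - 432 = (s - 6)(3s^3 - 6s^2 - 24s) + (9s^2 + 72s - 432)
  3s^3 - 6s^2 - 24s = ((1/3)s - 10/3)(9s^2 + 72s - 432) + (360s - 1440)
  9s^2 + 72s - 432 = ((1/40)s + 3/10)(360s - 1440) + (0)
Last nonzero remainder: 360s - 1440. Dividing through by 360 gives the monic gcd s - 4.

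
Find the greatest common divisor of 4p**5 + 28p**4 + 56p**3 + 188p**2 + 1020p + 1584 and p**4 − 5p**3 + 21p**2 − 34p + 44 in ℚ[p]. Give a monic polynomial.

By polynomial division,
  4p**5 + 28p**4 + 56p**3 + 188p**2 + 1020p + 1584 = (4p + 48)(p**4 − 5p**3 + 21p**2 − 34p + 44) + (212p**3 − 684p**2 + 2476p − 528)
  p**4 − 5p**3 + 21p**2 − 34p + 44 = ((1/212)p − 47/5618)(212p**3 − 684p**2 + 2476p − 528) + ((10108/2809)p**2 − (30324/2809)p + 111188/2809)
  212p**3 − 684p**2 + 2476p − 528 = ((148877/2527)p − 33708/2527)((10108/2809)p**2 − (30324/2809)p + 111188/2809) + (0)
Last nonzero remainder: (10108/2809)p**2 − (30324/2809)p + 111188/2809. Dividing through by 10108/2809 gives the monic gcd p**2 − 3p + 11.

p**2 − 3p + 11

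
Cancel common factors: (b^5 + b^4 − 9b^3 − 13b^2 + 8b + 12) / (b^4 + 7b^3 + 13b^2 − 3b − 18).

(b^3 − 7b − 6)/(b^2 + 6b + 9)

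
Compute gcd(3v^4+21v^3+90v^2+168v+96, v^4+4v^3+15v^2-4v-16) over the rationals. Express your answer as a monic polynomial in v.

Euclidean algorithm in ℚ[v]:
  3v^4+21v^3+90v^2+168v+96 = (3)(v^4+4v^3+15v^2-4v-16) + (9v^3+45v^2+180v+144)
  v^4+4v^3+15v^2-4v-16 = ((1/9)v-1/9)(9v^3+45v^2+180v+144) + (0)
Last nonzero remainder: 9v^3+45v^2+180v+144. Dividing through by 9 gives the monic gcd v^3+5v^2+20v+16.

v^3+5v^2+20v+16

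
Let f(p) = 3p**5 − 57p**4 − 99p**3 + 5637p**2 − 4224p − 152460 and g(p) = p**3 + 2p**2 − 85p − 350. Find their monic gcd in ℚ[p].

Repeated division with remainder:
  3p**5 − 57p**4 − 99p**3 + 5637p**2 − 4224p − 152460 = (3p**2 − 63p + 282)(p**3 + 2p**2 − 85p − 350) + (768p**2 − 2304p − 53760)
  p**3 + 2p**2 − 85p − 350 = ((1/768)p + 5/768)(768p**2 − 2304p − 53760) + (0)
Last nonzero remainder: 768p**2 − 2304p − 53760. Dividing through by 768 gives the monic gcd p**2 − 3p − 70.

p**2 − 3p − 70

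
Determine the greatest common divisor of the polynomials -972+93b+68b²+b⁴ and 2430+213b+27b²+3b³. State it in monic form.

81-b+b²

Euclidean algorithm in ℚ[b]:
  b⁴+68b²+93b-972 = ((1/3)b-3)(3b³+27b²+213b+2430) + (78b²-78b+6318)
  3b³+27b²+213b+2430 = ((1/26)b+5/13)(78b²-78b+6318) + (0)
Last nonzero remainder: 78b²-78b+6318. Dividing through by 78 gives the monic gcd b²-b+81.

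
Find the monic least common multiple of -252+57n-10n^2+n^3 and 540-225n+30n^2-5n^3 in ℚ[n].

By polynomial division,
  n^3-10n^2+57n-252 = (-1/5)(-5n^3+30n^2-225n+540) + (-4n^2+12n-144)
  -5n^3+30n^2-225n+540 = ((5/4)n-15/4)(-4n^2+12n-144) + (0)
Last nonzero remainder: -4n^2+12n-144. Dividing through by -4 gives the monic gcd n^2-3n+36.
Then lcm(f, g) = f·g / gcd(f, g); expanding and making the result monic gives the answer.

756-423n+87n^2-13n^3+n^4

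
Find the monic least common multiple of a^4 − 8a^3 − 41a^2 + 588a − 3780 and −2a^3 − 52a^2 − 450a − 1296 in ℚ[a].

Euclidean algorithm in ℚ[a]:
  a^4 − 8a^3 − 41a^2 + 588a − 3780 = (−(1/2)a + 17)(−2a^3 − 52a^2 − 450a − 1296) + (618a^2 + 7590a + 18252)
  −2a^3 − 52a^2 − 450a − 1296 = (−(1/309)a − 471/10609)(618a^2 + 7590a + 18252) + (−(572508/10609)a − 5152572/10609)
  618a^2 + 7590a + 18252 = (−(1092727/95418)a − 1792921/47709)(−(572508/10609)a − 5152572/10609) + (0)
Last nonzero remainder: −(572508/10609)a − 5152572/10609. Dividing through by −572508/10609 gives the monic gcd a + 9.
Then lcm(f, g) = f·g / gcd(f, g); expanding and making the result monic gives the answer.

a^6 + 9a^5 − 105a^4 − 685a^3 + 3264a^2 − 21924a − 272160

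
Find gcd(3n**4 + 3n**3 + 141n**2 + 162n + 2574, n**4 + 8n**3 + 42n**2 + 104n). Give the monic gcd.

By polynomial division,
  3n**4 + 3n**3 + 141n**2 + 162n + 2574 = (3)(n**4 + 8n**3 + 42n**2 + 104n) + (-21n**3 + 15n**2 - 150n + 2574)
  n**4 + 8n**3 + 42n**2 + 104n = (-(1/21)n - 61/147)(-21n**3 + 15n**2 - 150n + 2574) + ((2013/49)n**2 + (8052/49)n + 52338/49)
  -21n**3 + 15n**2 - 150n + 2574 = (-(343/671)n + 147/61)((2013/49)n**2 + (8052/49)n + 52338/49) + (0)
Last nonzero remainder: (2013/49)n**2 + (8052/49)n + 52338/49. Dividing through by 2013/49 gives the monic gcd n**2 + 4n + 26.

n**2 + 4n + 26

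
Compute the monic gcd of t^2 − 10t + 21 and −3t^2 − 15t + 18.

1

Apply the Euclidean algorithm:
  t^2 − 10t + 21 = (−1/3)(−3t^2 − 15t + 18) + (−15t + 27)
  −3t^2 − 15t + 18 = ((1/5)t + 34/25)(−15t + 27) + (−468/25)
  −15t + 27 = ((125/156)t − 75/52)(−468/25) + (0)
The last nonzero remainder is the constant −468/25, so the polynomials are coprime and gcd = 1.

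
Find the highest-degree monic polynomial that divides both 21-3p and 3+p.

1

Repeated division with remainder:
  -3p+21 = (-3)(p+3) + (30)
  p+3 = ((1/30)p+1/10)(30) + (0)
The last nonzero remainder is the constant 30, so the polynomials are coprime and gcd = 1.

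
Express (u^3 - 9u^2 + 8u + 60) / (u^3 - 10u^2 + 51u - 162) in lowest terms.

(u^2 - 3u - 10)/(u^2 - 4u + 27)

Euclidean algorithm in ℚ[u]:
  u^3 - 9u^2 + 8u + 60 = (u^3 - 10u^2 + 51u - 162) + (u^2 - 43u + 222)
  u^3 - 10u^2 + 51u - 162 = (u + 33)(u^2 - 43u + 222) + (1248u - 7488)
  u^2 - 43u + 222 = ((1/1248)u - 37/1248)(1248u - 7488) + (0)
Last nonzero remainder: 1248u - 7488. Dividing through by 1248 gives the monic gcd u - 6.
Cancel u - 6 from numerator and denominator to get the reduced form.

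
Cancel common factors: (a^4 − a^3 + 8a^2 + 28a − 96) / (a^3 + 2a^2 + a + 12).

(a^3 − 4a^2 + 20a − 32)/(a^2 − a + 4)

Euclidean algorithm in ℚ[a]:
  a^4 − a^3 + 8a^2 + 28a − 96 = (a − 3)(a^3 + 2a^2 + a + 12) + (13a^2 + 19a − 60)
  a^3 + 2a^2 + a + 12 = ((1/13)a + 7/169)(13a^2 + 19a − 60) + ((816/169)a + 2448/169)
  13a^2 + 19a − 60 = ((2197/816)a − 845/204)((816/169)a + 2448/169) + (0)
Last nonzero remainder: (816/169)a + 2448/169. Dividing through by 816/169 gives the monic gcd a + 3.
Cancel a + 3 from numerator and denominator to get the reduced form.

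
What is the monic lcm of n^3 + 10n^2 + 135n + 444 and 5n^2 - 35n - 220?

By polynomial division,
  n^3 + 10n^2 + 135n + 444 = ((1/5)n + 17/5)(5n^2 - 35n - 220) + (298n + 1192)
  5n^2 - 35n - 220 = ((5/298)n - 55/298)(298n + 1192) + (0)
Last nonzero remainder: 298n + 1192. Dividing through by 298 gives the monic gcd n + 4.
Then lcm(f, g) = f·g / gcd(f, g); expanding and making the result monic gives the answer.

n^4 - n^3 + 25n^2 - 1041n - 4884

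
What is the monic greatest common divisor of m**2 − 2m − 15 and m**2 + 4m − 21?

Apply the Euclidean algorithm:
  m**2 − 2m − 15 = (m**2 + 4m − 21) + (−6m + 6)
  m**2 + 4m − 21 = (−(1/6)m − 5/6)(−6m + 6) + (−16)
  −6m + 6 = ((3/8)m − 3/8)(−16) + (0)
The last nonzero remainder is the constant −16, so the polynomials are coprime and gcd = 1.

1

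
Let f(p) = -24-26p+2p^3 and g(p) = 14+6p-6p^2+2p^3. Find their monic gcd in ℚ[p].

1+p

Euclidean algorithm in ℚ[p]:
  2p^3-26p-24 = (2p^3-6p^2+6p+14) + (6p^2-32p-38)
  2p^3-6p^2+6p+14 = ((1/3)p+7/9)(6p^2-32p-38) + ((392/9)p+392/9)
  6p^2-32p-38 = ((27/196)p-171/196)((392/9)p+392/9) + (0)
Last nonzero remainder: (392/9)p+392/9. Dividing through by 392/9 gives the monic gcd p+1.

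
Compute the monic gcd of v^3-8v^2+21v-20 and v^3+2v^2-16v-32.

v-4

Apply the Euclidean algorithm:
  v^3-8v^2+21v-20 = (v^3+2v^2-16v-32) + (-10v^2+37v+12)
  v^3+2v^2-16v-32 = (-(1/10)v-57/100)(-10v^2+37v+12) + ((629/100)v-629/25)
  -10v^2+37v+12 = (-(1000/629)v-300/629)((629/100)v-629/25) + (0)
Last nonzero remainder: (629/100)v-629/25. Dividing through by 629/100 gives the monic gcd v-4.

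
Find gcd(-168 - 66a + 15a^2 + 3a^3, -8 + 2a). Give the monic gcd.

By polynomial division,
  3a^3 + 15a^2 - 66a - 168 = ((3/2)a^2 + (27/2)a + 21)(2a - 8) + (0)
Last nonzero remainder: 2a - 8. Dividing through by 2 gives the monic gcd a - 4.

-4 + a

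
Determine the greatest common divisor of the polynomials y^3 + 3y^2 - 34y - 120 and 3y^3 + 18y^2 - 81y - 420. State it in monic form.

Euclidean algorithm in ℚ[y]:
  y^3 + 3y^2 - 34y - 120 = (1/3)(3y^3 + 18y^2 - 81y - 420) + (-3y^2 - 7y + 20)
  3y^3 + 18y^2 - 81y - 420 = (-y - 11/3)(-3y^2 - 7y + 20) + (-(260/3)y - 1040/3)
  -3y^2 - 7y + 20 = ((9/260)y - 3/52)(-(260/3)y - 1040/3) + (0)
Last nonzero remainder: -(260/3)y - 1040/3. Dividing through by -260/3 gives the monic gcd y + 4.

y + 4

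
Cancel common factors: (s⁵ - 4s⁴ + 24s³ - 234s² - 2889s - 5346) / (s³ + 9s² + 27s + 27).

(s³ - 10s² + 75s - 594)/(s + 3)

Repeated division with remainder:
  s⁵ - 4s⁴ + 24s³ - 234s² - 2889s - 5346 = (s² - 13s + 114)(s³ + 9s² + 27s + 27) + (-936s² - 5616s - 8424)
  s³ + 9s² + 27s + 27 = (-(1/936)s - 1/312)(-936s² - 5616s - 8424) + (0)
Last nonzero remainder: -936s² - 5616s - 8424. Dividing through by -936 gives the monic gcd s² + 6s + 9.
Cancel s² + 6s + 9 from numerator and denominator to get the reduced form.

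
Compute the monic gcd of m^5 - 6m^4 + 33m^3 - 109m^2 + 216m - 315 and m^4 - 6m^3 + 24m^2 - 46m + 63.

m^2 - 2m + 7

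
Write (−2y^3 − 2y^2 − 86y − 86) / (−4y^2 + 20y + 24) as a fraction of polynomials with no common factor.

(y^2 + 43)/(2y − 12)

Repeated division with remainder:
  −2y^3 − 2y^2 − 86y − 86 = ((1/2)y + 3)(−4y^2 + 20y + 24) + (−158y − 158)
  −4y^2 + 20y + 24 = ((2/79)y − 12/79)(−158y − 158) + (0)
Last nonzero remainder: −158y − 158. Dividing through by −158 gives the monic gcd y + 1.
Cancel y + 1 from numerator and denominator to get the reduced form.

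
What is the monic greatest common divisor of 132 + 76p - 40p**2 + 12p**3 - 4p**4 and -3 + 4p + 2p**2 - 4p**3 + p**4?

Repeated division with remainder:
  -4p**4 + 12p**3 - 40p**2 + 76p + 132 = (-4)(p**4 - 4p**3 + 2p**2 + 4p - 3) + (-4p**3 - 32p**2 + 92p + 120)
  p**4 - 4p**3 + 2p**2 + 4p - 3 = (-(1/4)p + 3)(-4p**3 - 32p**2 + 92p + 120) + (121p**2 - 242p - 363)
  -4p**3 - 32p**2 + 92p + 120 = (-(4/121)p - 40/121)(121p**2 - 242p - 363) + (0)
Last nonzero remainder: 121p**2 - 242p - 363. Dividing through by 121 gives the monic gcd p**2 - 2p - 3.

-3 - 2p + p**2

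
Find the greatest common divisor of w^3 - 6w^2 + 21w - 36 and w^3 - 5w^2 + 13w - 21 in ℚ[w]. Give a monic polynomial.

w - 3

Apply the Euclidean algorithm:
  w^3 - 6w^2 + 21w - 36 = (w^3 - 5w^2 + 13w - 21) + (-w^2 + 8w - 15)
  w^3 - 5w^2 + 13w - 21 = (-w - 3)(-w^2 + 8w - 15) + (22w - 66)
  -w^2 + 8w - 15 = (-(1/22)w + 5/22)(22w - 66) + (0)
Last nonzero remainder: 22w - 66. Dividing through by 22 gives the monic gcd w - 3.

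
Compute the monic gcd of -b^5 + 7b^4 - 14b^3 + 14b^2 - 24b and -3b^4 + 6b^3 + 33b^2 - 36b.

b^2 - 4b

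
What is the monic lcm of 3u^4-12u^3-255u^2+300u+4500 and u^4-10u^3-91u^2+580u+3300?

u^5-15u^4-41u^3+1035u^2+400u-16500

Repeated division with remainder:
  3u^4-12u^3-255u^2+300u+4500 = (3)(u^4-10u^3-91u^2+580u+3300) + (18u^3+18u^2-1440u-5400)
  u^4-10u^3-91u^2+580u+3300 = ((1/18)u-11/18)(18u^3+18u^2-1440u-5400) + (0)
Last nonzero remainder: 18u^3+18u^2-1440u-5400. Dividing through by 18 gives the monic gcd u^3+u^2-80u-300.
Then lcm(f, g) = f·g / gcd(f, g); expanding and making the result monic gives the answer.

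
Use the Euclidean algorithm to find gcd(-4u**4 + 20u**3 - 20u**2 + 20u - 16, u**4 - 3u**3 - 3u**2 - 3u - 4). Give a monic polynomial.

By polynomial division,
  -4u**4 + 20u**3 - 20u**2 + 20u - 16 = (-4)(u**4 - 3u**3 - 3u**2 - 3u - 4) + (8u**3 - 32u**2 + 8u - 32)
  u**4 - 3u**3 - 3u**2 - 3u - 4 = ((1/8)u + 1/8)(8u**3 - 32u**2 + 8u - 32) + (0)
Last nonzero remainder: 8u**3 - 32u**2 + 8u - 32. Dividing through by 8 gives the monic gcd u**3 - 4u**2 + u - 4.

u**3 - 4u**2 + u - 4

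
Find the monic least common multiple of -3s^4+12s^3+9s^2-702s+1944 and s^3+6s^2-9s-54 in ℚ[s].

Repeated division with remainder:
  -3s^4+12s^3+9s^2-702s+1944 = (-3s+30)(s^3+6s^2-9s-54) + (-198s^2-594s+3564)
  s^3+6s^2-9s-54 = (-(1/198)s-1/66)(-198s^2-594s+3564) + (0)
Last nonzero remainder: -198s^2-594s+3564. Dividing through by -198 gives the monic gcd s^2+3s-18.
Then lcm(f, g) = f·g / gcd(f, g); expanding and making the result monic gives the answer.

s^5-s^4-15s^3+225s^2+54s-1944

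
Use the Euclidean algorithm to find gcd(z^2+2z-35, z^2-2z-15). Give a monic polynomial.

z-5

Euclidean algorithm in ℚ[z]:
  z^2+2z-35 = (z^2-2z-15) + (4z-20)
  z^2-2z-15 = ((1/4)z+3/4)(4z-20) + (0)
Last nonzero remainder: 4z-20. Dividing through by 4 gives the monic gcd z-5.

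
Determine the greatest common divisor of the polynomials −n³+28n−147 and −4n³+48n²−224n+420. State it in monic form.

n²−7n+21

By polynomial division,
  −n³+28n−147 = (1/4)(−4n³+48n²−224n+420) + (−12n²+84n−252)
  −4n³+48n²−224n+420 = ((1/3)n−5/3)(−12n²+84n−252) + (0)
Last nonzero remainder: −12n²+84n−252. Dividing through by −12 gives the monic gcd n²−7n+21.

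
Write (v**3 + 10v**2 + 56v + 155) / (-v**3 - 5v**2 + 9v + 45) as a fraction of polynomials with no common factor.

Euclidean algorithm in ℚ[v]:
  v**3 + 10v**2 + 56v + 155 = (-1)(-v**3 - 5v**2 + 9v + 45) + (5v**2 + 65v + 200)
  -v**3 - 5v**2 + 9v + 45 = (-(1/5)v + 8/5)(5v**2 + 65v + 200) + (-55v - 275)
  5v**2 + 65v + 200 = (-(1/11)v - 8/11)(-55v - 275) + (0)
Last nonzero remainder: -55v - 275. Dividing through by -55 gives the monic gcd v + 5.
Cancel v + 5 from numerator and denominator to get the reduced form.

(-v**2 - 5v - 31)/(v**2 - 9)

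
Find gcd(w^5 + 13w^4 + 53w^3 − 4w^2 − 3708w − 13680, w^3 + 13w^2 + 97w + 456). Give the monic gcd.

w^2 + 5w + 57

Euclidean algorithm in ℚ[w]:
  w^5 + 13w^4 + 53w^3 − 4w^2 − 3708w − 13680 = (w^2 − 44)(w^3 + 13w^2 + 97w + 456) + (112w^2 + 560w + 6384)
  w^3 + 13w^2 + 97w + 456 = ((1/112)w + 1/14)(112w^2 + 560w + 6384) + (0)
Last nonzero remainder: 112w^2 + 560w + 6384. Dividing through by 112 gives the monic gcd w^2 + 5w + 57.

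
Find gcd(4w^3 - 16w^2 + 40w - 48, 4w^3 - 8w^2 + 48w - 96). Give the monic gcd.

w - 2

By polynomial division,
  4w^3 - 16w^2 + 40w - 48 = (4w^3 - 8w^2 + 48w - 96) + (-8w^2 - 8w + 48)
  4w^3 - 8w^2 + 48w - 96 = (-(1/2)w + 3/2)(-8w^2 - 8w + 48) + (84w - 168)
  -8w^2 - 8w + 48 = (-(2/21)w - 2/7)(84w - 168) + (0)
Last nonzero remainder: 84w - 168. Dividing through by 84 gives the monic gcd w - 2.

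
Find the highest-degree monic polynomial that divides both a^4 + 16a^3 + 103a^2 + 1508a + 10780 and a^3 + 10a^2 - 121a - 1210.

a^2 + 21a + 110

By polynomial division,
  a^4 + 16a^3 + 103a^2 + 1508a + 10780 = (a + 6)(a^3 + 10a^2 - 121a - 1210) + (164a^2 + 3444a + 18040)
  a^3 + 10a^2 - 121a - 1210 = ((1/164)a - 11/164)(164a^2 + 3444a + 18040) + (0)
Last nonzero remainder: 164a^2 + 3444a + 18040. Dividing through by 164 gives the monic gcd a^2 + 21a + 110.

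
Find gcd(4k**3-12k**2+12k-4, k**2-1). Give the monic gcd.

k-1

Euclidean algorithm in ℚ[k]:
  4k**3-12k**2+12k-4 = (4k-12)(k**2-1) + (16k-16)
  k**2-1 = ((1/16)k+1/16)(16k-16) + (0)
Last nonzero remainder: 16k-16. Dividing through by 16 gives the monic gcd k-1.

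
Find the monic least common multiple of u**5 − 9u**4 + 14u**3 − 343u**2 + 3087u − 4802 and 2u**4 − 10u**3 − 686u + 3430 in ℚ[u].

By polynomial division,
  u**5 − 9u**4 + 14u**3 − 343u**2 + 3087u − 4802 = ((1/2)u − 2)(2u**4 − 10u**3 − 686u + 3430) + (−6u**3 + 2058)
  2u**4 − 10u**3 − 686u + 3430 = (−(1/3)u + 5/3)(−6u**3 + 2058) + (0)
Last nonzero remainder: −6u**3 + 2058. Dividing through by −6 gives the monic gcd u**3 − 343.
Then lcm(f, g) = f·g / gcd(f, g); expanding and making the result monic gives the answer.

u**6 − 14u**5 + 59u**4 − 413u**3 + 4802u**2 − 20237u + 24010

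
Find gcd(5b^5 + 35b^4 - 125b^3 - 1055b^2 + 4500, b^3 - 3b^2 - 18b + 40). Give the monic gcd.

b^2 - 7b + 10

Repeated division with remainder:
  5b^5 + 35b^4 - 125b^3 - 1055b^2 + 4500 = (5b^2 + 50b + 115)(b^3 - 3b^2 - 18b + 40) + (-10b^2 + 70b - 100)
  b^3 - 3b^2 - 18b + 40 = (-(1/10)b - 2/5)(-10b^2 + 70b - 100) + (0)
Last nonzero remainder: -10b^2 + 70b - 100. Dividing through by -10 gives the monic gcd b^2 - 7b + 10.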